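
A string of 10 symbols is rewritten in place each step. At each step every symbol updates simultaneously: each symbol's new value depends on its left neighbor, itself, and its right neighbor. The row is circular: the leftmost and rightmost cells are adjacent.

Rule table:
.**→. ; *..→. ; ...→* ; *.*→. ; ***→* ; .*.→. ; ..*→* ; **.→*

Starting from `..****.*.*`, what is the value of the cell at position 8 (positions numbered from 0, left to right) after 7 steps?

.*.***....
*...**.***
*.**.*..**
*..*...*.*
*.*..**...
....*.*.**
.***.....*
position 8 holds .

.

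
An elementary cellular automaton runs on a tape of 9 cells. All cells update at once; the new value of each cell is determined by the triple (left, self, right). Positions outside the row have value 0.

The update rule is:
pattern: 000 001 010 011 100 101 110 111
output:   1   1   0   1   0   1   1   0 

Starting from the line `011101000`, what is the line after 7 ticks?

011010100

110110011
111110111
100011101
001110110
111011110
101110010
011010100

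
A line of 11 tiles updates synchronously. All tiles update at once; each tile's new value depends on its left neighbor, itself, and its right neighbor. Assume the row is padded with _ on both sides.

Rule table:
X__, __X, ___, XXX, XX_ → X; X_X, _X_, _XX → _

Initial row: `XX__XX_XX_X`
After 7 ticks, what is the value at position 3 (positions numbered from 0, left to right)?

_XXX_X__X__
X_XX__XX_XX
___XXX_X__X
XXX_XX__XX_
_XX__XXX_XX
X_XXX_XX__X
___XX__XXX_
position 3 holds X

X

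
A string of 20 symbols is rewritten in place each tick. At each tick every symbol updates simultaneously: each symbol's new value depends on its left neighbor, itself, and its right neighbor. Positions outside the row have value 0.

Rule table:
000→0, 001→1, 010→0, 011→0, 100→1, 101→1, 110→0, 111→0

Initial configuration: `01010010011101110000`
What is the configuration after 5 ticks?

10101101101010101010

10101101100010001000
01010010010101010100
10101101101010101010
01010010010101010101
10101101101010101010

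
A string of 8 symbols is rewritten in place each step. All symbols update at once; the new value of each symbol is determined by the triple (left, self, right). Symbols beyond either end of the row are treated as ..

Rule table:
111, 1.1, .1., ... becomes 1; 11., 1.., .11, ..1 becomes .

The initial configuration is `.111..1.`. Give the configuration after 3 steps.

1111111.

..1...1.
1.1.1.1.
1111111.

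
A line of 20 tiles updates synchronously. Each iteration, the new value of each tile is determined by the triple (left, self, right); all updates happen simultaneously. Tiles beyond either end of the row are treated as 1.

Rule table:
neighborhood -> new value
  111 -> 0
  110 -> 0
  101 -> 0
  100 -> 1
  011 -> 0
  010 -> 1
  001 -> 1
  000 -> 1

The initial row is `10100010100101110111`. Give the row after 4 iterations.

iteration 1: 00111110111100000000
iteration 2: 11000000000011111111
iteration 3: 00111111111100000000
iteration 4: 11000000000011111111

11000000000011111111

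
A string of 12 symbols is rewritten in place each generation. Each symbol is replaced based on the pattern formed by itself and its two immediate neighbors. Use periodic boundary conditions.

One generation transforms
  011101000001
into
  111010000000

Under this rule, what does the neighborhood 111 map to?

1

At position 2 the neighborhood is 111; the next row has 1 there.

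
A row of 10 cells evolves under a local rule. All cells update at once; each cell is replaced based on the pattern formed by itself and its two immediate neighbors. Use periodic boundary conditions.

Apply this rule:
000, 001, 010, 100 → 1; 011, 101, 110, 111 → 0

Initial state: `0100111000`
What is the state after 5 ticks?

1111000111

tick 1: 1111000111
tick 2: 0000111000
tick 3: 1111000111  (repeats tick 1; period 2)
tick 5: 1111000111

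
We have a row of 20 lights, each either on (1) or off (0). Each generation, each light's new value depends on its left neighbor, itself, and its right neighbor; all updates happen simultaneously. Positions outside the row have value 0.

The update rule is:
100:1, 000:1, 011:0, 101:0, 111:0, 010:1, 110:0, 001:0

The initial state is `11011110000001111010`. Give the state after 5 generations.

00000111110000001111

00000001111100000011
11111100000011111000
00000011111000000111
11111000000111110000
00000111110000001111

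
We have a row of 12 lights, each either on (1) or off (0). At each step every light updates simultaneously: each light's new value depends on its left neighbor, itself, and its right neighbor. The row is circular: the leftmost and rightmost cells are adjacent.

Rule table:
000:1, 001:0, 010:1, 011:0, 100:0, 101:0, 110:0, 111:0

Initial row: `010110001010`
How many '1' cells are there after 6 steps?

step 1: 010000101010
step 2: 010110101010
step 3: 010000101010  (repeats step 1; period 2)
step 6: 010110101010
count of 1: 6

6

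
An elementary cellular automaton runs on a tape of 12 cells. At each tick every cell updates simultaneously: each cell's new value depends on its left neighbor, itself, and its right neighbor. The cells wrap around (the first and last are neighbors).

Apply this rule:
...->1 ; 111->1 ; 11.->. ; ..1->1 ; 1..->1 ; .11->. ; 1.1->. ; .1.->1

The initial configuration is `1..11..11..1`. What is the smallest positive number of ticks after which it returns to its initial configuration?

.11..11..11.
1..11..11..1

2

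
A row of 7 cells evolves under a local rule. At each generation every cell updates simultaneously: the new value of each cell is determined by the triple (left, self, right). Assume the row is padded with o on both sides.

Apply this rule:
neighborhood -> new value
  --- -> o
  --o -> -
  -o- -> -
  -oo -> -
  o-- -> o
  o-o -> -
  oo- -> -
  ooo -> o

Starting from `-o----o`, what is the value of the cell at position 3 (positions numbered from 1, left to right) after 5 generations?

--ooo--
o--o-o-
-o-----
--oooo-
o--oo--
position 3 holds -

-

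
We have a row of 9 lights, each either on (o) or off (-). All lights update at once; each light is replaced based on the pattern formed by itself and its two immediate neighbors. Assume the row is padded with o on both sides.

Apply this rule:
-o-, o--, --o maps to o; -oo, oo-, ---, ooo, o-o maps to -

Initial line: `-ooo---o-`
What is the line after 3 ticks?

-oo--o--o

----o-oo-
o--oo----
-oo--o--o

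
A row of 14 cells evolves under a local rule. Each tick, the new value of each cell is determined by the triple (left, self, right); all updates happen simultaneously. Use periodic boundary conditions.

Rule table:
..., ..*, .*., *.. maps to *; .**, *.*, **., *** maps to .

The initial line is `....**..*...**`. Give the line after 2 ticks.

....**......**

tick 1: ****..******..
tick 2: ....**......**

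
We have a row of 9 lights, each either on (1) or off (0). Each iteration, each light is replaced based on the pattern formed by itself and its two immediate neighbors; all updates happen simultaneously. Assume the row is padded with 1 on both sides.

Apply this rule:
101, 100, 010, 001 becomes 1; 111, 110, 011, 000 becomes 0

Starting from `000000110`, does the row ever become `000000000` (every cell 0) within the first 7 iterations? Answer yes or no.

100001001
010011110
111100001
000010010
100111111
011000000
100100001
iteration 7 is 100100001, still not uniform 0

no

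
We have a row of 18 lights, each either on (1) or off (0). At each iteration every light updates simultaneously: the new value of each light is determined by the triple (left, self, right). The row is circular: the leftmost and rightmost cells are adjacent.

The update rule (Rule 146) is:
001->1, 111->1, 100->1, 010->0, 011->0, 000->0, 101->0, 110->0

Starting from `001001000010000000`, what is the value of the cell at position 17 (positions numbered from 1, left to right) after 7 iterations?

0

010110100101000000
100000011000100000
010000100101010001
001001011000001010
010110000100010001
000001001010101010
000010110000000001
position 17 holds 0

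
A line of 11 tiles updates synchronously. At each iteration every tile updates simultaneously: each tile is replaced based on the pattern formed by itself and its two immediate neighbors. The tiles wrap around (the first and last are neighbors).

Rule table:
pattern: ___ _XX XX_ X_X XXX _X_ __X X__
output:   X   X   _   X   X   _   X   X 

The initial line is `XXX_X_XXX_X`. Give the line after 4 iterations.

XX_X_XXX_XX
X_X_XXX_XXX
_X_XXX_XXXX
X_XXX_XXXX_

X_XXX_XXXX_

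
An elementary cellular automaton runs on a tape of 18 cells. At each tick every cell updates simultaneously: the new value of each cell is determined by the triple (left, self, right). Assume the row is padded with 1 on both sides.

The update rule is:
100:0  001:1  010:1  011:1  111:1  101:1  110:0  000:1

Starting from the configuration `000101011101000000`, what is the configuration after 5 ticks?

111110110111111111

tick 1: 011111111011011111
tick 2: 111111110110111111
tick 3: 111111101101111111
tick 4: 111111011011111111
tick 5: 111110110111111111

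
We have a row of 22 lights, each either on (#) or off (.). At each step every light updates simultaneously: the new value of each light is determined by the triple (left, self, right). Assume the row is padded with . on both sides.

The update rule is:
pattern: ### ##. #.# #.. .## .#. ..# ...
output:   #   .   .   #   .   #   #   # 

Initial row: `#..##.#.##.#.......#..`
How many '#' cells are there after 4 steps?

###...#....###########
.#.########.#########.
##..######...#######.#
..##.####.###.#####..#
count of #: 15

15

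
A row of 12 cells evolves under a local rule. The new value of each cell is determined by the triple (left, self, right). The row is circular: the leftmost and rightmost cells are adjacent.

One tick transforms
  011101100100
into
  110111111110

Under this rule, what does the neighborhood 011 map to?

At position 1 the neighborhood is 011; the next row has 1 there.

1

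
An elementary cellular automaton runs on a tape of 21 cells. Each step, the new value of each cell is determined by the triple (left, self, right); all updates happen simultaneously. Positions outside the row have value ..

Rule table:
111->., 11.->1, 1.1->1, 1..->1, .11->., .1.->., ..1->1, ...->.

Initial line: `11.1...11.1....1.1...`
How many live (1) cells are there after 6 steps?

step 1: .11.1.1.11.1..1.1.1..
step 2: 1.11.1.1.11.11.1.1.1.
step 3: .1.11.1.1.11.11.1.1.1
step 4: 1.1.11.1.1.11.11.1.1.
step 5: .1.1.11.1.1.11.11.1.1
step 6: 1.1.1.11.1.1.11.11.1.
count of 1: 12

12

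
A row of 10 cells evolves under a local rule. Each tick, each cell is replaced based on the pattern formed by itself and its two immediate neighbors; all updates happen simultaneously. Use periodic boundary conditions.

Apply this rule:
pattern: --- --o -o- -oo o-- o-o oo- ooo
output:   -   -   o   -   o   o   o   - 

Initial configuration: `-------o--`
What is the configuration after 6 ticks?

tick 1: -------oo-
tick 2: --------oo
tick 3: o--------o
tick 4: oo--------
tick 5: -oo-------
tick 6: --oo------

--oo------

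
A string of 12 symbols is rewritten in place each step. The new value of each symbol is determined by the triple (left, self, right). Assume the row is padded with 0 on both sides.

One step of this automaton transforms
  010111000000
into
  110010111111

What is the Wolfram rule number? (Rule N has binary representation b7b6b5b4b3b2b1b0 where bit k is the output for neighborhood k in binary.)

position 4: 111 → 1  (bit 7 = 1)
position 5: 110 → 0  (bit 6 = 0)
position 2: 101 → 0  (bit 5 = 0)
position 6: 100 → 1  (bit 4 = 1)
position 3: 011 → 0  (bit 3 = 0)
position 1: 010 → 1  (bit 2 = 1)
position 0: 001 → 1  (bit 1 = 1)
position 7: 000 → 1  (bit 0 = 1)
bits b7..b0 = 10010111 = 151

151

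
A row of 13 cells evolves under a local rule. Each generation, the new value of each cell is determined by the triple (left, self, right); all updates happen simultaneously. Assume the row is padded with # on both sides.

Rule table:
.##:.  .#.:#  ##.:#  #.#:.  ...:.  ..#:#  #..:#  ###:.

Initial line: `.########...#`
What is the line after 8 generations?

..#..#.#.#.#.

........##.#.
#......#.#.#.
##....##.#.#.
.##..#.#.#.#.
..####.#.#.#.
##...#.#.#.#.
.##.##.#.#.#.
..#..#.#.#.#.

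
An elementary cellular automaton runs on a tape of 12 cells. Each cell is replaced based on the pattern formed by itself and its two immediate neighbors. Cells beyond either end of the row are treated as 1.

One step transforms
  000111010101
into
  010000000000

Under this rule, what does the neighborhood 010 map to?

0

At position 7 the neighborhood is 010; the next row has 0 there.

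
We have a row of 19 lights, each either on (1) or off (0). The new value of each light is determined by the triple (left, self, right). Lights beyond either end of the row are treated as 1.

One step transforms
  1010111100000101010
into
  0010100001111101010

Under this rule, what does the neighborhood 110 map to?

0

At position 0 the neighborhood is 110; the next row has 0 there.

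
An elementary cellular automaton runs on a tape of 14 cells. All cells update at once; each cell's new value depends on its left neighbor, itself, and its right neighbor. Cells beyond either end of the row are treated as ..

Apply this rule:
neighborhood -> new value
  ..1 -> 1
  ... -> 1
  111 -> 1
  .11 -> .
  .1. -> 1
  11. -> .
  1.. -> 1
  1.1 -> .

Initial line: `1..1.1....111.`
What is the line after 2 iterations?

.11...111..1.1

1111.11111.1.1
.11...111..1.1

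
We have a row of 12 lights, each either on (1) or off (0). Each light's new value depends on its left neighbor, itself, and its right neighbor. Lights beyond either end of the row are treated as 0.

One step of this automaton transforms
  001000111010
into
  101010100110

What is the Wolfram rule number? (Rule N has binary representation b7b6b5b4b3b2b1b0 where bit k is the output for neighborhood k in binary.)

45

position 7: 111 → 0  (bit 7 = 0)
position 8: 110 → 0  (bit 6 = 0)
position 9: 101 → 1  (bit 5 = 1)
position 3: 100 → 0  (bit 4 = 0)
position 6: 011 → 1  (bit 3 = 1)
position 2: 010 → 1  (bit 2 = 1)
position 1: 001 → 0  (bit 1 = 0)
position 0: 000 → 1  (bit 0 = 1)
bits b7..b0 = 00101101 = 45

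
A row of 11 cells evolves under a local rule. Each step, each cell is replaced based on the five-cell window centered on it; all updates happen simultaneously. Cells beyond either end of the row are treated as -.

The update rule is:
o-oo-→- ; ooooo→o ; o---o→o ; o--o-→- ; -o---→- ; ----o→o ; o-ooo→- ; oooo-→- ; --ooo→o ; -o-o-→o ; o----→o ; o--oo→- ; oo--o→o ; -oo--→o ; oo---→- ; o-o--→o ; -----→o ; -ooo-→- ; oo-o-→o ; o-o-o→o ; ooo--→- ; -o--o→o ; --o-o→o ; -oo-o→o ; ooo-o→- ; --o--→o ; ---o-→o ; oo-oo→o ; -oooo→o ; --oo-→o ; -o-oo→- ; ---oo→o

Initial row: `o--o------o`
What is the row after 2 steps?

step 1: oo-o-oooooo
step 2: oooo--ooo--

oooo--ooo--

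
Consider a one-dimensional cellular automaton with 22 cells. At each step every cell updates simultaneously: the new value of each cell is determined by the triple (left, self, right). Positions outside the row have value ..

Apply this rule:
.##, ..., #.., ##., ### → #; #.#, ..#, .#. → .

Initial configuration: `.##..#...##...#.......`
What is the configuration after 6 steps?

.###..##.####..#######
.####.##.#####.#######
.####.##.#####.#######  (fixed point — unchanged through step 6)

.####.##.#####.#######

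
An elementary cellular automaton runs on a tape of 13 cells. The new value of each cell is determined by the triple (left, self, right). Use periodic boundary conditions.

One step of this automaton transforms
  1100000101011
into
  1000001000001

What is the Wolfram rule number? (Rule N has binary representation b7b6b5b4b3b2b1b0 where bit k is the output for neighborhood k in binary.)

130

position 0: 111 → 1  (bit 7 = 1)
position 1: 110 → 0  (bit 6 = 0)
position 8: 101 → 0  (bit 5 = 0)
position 2: 100 → 0  (bit 4 = 0)
position 11: 011 → 0  (bit 3 = 0)
position 7: 010 → 0  (bit 2 = 0)
position 6: 001 → 1  (bit 1 = 1)
position 3: 000 → 0  (bit 0 = 0)
bits b7..b0 = 10000010 = 130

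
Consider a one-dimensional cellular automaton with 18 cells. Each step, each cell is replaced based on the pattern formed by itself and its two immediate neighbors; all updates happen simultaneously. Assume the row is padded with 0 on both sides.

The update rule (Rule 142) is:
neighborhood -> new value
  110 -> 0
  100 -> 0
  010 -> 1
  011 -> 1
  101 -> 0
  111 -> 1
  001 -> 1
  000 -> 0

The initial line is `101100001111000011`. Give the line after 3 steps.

step 1: 101000011110000110
step 2: 101000111100001100
step 3: 101001111000011000

101001111000011000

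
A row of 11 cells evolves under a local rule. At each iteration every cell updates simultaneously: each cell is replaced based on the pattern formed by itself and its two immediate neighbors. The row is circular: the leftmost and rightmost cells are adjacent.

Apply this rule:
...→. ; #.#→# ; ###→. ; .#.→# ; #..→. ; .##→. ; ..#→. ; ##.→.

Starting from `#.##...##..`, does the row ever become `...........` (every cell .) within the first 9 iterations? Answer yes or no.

iteration 1: ##.........
iteration 2: ...........
all cells are . at iteration 2

yes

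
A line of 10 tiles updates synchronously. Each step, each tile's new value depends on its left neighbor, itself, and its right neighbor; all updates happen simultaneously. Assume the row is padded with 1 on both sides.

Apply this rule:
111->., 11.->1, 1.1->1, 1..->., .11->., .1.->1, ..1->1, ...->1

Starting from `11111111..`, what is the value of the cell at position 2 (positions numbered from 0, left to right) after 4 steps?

1

step 1: .......1.1
step 2: .11111111.
step 3: 1.......11
step 4: 1.111111..
position 2 holds 1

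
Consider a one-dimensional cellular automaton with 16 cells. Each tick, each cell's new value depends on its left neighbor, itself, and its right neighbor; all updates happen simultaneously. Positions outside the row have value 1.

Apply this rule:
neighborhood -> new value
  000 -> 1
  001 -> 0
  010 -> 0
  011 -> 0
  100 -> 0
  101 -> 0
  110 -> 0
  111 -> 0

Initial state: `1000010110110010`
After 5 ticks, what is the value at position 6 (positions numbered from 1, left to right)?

0011000000000000
0000011111111110
0111000000000000
0000011111111110  (repeats tick 2; period 2)
tick 5: 0111000000000000
position 6 holds 0

0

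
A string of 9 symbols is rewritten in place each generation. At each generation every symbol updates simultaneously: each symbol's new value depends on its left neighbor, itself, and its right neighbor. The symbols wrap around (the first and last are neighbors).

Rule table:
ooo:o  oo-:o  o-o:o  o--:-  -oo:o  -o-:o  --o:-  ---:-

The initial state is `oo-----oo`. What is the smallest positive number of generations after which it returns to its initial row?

1

oo-----oo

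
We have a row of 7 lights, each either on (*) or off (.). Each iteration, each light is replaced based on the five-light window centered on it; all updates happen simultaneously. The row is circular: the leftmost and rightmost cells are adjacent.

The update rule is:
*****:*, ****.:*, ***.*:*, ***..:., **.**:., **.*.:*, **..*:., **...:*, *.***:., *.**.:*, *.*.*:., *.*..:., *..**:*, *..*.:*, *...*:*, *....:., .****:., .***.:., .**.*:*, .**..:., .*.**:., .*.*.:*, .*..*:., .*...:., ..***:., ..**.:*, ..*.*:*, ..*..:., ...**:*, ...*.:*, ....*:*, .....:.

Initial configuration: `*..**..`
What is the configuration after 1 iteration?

..**..*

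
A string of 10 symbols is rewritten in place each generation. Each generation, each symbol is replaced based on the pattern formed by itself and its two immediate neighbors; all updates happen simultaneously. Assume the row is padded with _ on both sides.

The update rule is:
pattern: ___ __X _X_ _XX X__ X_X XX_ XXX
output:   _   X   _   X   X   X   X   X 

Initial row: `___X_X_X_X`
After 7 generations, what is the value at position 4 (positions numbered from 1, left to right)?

_

generation 1: __X_X_X_X_
generation 2: _X_X_X_X_X
generation 3: X_X_X_X_X_
generation 4: _X_X_X_X_X  (repeats generation 2; period 2)
generation 7: X_X_X_X_X_
position 4 holds _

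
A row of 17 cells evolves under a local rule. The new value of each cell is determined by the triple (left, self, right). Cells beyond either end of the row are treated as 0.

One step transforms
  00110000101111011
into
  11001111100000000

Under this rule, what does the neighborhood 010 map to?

1

At position 8 the neighborhood is 010; the next row has 1 there.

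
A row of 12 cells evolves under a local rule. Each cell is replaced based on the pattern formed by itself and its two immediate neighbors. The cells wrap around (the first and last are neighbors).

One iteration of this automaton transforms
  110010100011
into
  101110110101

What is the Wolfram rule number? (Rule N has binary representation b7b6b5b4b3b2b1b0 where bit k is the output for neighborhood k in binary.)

150

position 0: 111 → 1  (bit 7 = 1)
position 1: 110 → 0  (bit 6 = 0)
position 5: 101 → 0  (bit 5 = 0)
position 2: 100 → 1  (bit 4 = 1)
position 10: 011 → 0  (bit 3 = 0)
position 4: 010 → 1  (bit 2 = 1)
position 3: 001 → 1  (bit 1 = 1)
position 8: 000 → 0  (bit 0 = 0)
bits b7..b0 = 10010110 = 150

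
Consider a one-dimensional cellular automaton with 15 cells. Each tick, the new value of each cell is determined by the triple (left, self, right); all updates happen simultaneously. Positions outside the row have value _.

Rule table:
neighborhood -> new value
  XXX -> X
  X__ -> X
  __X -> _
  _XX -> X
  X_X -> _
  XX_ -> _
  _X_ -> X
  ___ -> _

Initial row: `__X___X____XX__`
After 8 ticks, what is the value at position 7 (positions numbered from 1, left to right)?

tick 1: __XX__XX___X_X_
tick 2: __X_X_X_X__X_XX
tick 3: __X_X_X_XX_X_X_
tick 4: __X_X_X_X__X_XX  (repeats tick 2; period 2)
tick 8: __X_X_X_X__X_XX
position 7 holds X

X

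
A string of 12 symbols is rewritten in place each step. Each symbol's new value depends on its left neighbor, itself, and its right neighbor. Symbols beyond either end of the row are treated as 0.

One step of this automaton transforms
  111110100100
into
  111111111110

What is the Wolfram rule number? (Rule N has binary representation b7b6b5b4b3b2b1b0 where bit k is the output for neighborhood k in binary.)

position 1: 111 → 1  (bit 7 = 1)
position 4: 110 → 1  (bit 6 = 1)
position 5: 101 → 1  (bit 5 = 1)
position 7: 100 → 1  (bit 4 = 1)
position 0: 011 → 1  (bit 3 = 1)
position 6: 010 → 1  (bit 2 = 1)
position 8: 001 → 1  (bit 1 = 1)
position 11: 000 → 0  (bit 0 = 0)
bits b7..b0 = 11111110 = 254

254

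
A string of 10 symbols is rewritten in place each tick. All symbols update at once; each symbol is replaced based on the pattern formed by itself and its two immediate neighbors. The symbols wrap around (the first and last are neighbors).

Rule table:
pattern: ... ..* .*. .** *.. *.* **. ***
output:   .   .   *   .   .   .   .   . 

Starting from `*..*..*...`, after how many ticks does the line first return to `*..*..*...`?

*..*..*...

1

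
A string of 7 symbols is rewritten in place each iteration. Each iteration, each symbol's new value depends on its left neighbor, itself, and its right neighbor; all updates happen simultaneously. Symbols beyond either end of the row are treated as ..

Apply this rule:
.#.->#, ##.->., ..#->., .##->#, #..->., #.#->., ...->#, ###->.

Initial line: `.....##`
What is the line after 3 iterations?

#.##.#.

iteration 1: ####.#.
iteration 2: #....#.
iteration 3: #.##.#.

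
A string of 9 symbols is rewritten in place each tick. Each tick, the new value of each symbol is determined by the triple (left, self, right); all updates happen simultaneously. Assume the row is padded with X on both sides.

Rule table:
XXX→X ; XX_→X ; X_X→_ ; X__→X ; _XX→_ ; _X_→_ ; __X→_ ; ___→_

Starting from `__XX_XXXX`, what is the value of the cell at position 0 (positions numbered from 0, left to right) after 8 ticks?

X

X__X__XXX
XX__X__XX
XXX__X__X
XXXX__X__
XXXXX__X_
XXXXXX___
XXXXXXX__
XXXXXXXX_
position 0 holds X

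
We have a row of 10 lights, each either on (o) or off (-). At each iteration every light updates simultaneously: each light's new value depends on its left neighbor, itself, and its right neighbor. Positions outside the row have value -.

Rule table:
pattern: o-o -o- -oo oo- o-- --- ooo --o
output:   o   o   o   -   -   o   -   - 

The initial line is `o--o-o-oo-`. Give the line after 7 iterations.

o--ooooo--
o--o-----o
o--o-ooo-o
o--ooo--oo
o--o----o-
o--o-oo-o-
o--ooo-oo-

o--ooo-oo-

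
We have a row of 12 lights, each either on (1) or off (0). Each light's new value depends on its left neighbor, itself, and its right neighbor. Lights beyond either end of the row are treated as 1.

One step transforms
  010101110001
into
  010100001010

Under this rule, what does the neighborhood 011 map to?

0

At position 5 the neighborhood is 011; the next row has 0 there.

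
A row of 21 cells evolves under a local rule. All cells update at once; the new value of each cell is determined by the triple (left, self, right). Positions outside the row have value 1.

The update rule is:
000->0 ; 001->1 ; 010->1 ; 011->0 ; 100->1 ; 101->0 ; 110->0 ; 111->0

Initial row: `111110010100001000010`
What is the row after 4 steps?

010000100111110111100

000001110110011100110
100010000001100011000
010111000010010100101
010000100111110111100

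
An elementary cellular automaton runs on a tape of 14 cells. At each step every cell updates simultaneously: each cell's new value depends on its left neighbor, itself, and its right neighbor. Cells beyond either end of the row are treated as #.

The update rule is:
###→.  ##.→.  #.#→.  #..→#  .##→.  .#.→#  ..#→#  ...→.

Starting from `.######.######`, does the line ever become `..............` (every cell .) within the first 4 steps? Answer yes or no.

yes

step 1: ..............
all cells are . at step 1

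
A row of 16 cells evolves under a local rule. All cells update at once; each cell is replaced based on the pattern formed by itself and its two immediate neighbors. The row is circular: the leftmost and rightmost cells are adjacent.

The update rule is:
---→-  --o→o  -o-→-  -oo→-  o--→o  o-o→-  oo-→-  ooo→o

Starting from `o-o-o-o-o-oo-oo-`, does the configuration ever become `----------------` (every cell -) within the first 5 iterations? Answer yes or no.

yes

----------------
all cells are - at iteration 1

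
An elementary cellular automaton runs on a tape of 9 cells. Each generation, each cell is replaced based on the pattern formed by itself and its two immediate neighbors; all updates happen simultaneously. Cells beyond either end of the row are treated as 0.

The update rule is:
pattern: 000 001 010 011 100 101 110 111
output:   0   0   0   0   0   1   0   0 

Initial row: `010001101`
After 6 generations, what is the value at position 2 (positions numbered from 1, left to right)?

000000010
000000000
000000000  (fixed point — unchanged through generation 6)
position 2 holds 0

0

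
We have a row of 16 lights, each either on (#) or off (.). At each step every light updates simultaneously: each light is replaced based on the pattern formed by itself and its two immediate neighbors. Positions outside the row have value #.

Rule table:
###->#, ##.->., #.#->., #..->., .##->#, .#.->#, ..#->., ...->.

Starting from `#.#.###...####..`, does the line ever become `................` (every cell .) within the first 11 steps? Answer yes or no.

no

..#.##....###...
..#.#.....##....
..#.#.....#.....
..#.#.....#.....  (fixed point — unchanged through step 11)
step 11 is ..#.#.....#....., still not uniform .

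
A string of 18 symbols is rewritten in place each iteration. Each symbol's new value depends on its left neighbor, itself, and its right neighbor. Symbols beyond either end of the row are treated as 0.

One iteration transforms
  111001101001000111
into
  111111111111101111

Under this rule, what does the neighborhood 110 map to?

At position 2 the neighborhood is 110; the next row has 1 there.

1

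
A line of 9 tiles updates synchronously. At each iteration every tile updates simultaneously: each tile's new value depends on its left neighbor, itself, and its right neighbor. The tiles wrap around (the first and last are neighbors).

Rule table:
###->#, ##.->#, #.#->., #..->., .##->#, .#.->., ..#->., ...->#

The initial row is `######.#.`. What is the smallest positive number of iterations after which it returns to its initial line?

2

######...
######.#.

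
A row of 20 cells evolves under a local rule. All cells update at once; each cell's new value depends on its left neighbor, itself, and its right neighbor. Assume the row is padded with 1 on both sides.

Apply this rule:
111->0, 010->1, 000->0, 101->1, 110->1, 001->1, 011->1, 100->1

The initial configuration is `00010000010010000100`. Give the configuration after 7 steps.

10111000111111001111
11101101100001111000
00111111110011001101
11100000011111111111
00110000110000000000
11111001111000000001
00001111001100000011

00001111001100000011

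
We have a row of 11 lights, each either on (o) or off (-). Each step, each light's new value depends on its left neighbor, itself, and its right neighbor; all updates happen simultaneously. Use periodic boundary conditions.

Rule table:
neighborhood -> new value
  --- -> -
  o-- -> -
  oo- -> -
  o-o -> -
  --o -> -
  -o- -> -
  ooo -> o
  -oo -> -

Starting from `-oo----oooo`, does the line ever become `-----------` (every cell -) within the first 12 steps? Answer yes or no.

yes

--------oo-
-----------
all cells are - at step 2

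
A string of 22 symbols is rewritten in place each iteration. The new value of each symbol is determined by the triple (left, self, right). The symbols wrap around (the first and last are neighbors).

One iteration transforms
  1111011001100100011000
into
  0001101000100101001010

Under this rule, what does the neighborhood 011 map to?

At position 0 the neighborhood is 011; the next row has 0 there.

0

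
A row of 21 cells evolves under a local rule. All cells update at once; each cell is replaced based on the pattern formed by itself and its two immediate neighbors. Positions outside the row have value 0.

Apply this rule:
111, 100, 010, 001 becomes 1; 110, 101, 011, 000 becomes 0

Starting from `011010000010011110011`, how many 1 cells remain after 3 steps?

step 1: 100011000111101101100
step 2: 110100101011000000010
step 3: 000111101000100000111
count of 1: 9

9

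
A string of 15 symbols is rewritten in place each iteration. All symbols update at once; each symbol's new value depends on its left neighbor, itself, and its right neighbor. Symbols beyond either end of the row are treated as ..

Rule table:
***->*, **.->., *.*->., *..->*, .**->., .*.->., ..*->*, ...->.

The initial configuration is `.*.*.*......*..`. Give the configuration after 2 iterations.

.*...*.*..*...*

iteration 1: *.....*....*.*.
iteration 2: .*...*.*..*...*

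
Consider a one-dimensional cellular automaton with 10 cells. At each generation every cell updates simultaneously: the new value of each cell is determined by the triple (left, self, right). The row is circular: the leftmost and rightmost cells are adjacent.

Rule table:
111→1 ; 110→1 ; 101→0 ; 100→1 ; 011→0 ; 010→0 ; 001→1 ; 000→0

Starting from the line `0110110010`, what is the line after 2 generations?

generation 1: 1010011101
generation 2: 1001101100

1001101100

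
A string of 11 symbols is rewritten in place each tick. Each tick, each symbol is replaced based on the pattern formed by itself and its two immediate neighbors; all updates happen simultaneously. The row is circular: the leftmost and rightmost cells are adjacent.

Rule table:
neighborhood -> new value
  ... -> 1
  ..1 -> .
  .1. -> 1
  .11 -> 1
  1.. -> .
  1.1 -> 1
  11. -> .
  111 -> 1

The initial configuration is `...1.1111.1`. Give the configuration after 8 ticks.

tick 1: .1.11111.11
tick 2: 1111111.11.
tick 3: 111111.11.1
tick 4: 11111.11.11
tick 5: 1111.11.111
tick 6: 111.11.1111
tick 7: 11.11.11111
tick 8: 1.11.111111

1.11.111111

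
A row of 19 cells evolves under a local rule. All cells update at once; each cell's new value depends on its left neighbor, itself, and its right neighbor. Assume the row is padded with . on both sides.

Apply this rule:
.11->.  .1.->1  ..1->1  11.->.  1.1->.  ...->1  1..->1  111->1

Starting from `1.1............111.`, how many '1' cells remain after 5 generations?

1.1111111111111.1.1
1..11111111111..1.1
111.111111111.111.1
.1...1111111...1..1
11111.11111.1111111
count of 1: 17

17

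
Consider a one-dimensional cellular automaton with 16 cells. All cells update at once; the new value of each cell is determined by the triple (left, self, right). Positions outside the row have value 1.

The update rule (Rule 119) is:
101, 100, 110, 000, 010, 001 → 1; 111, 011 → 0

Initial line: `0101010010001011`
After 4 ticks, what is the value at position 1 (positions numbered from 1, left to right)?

1111111111111100
0000000000000111
1111111111111000
0000000000001111
position 1 holds 0

0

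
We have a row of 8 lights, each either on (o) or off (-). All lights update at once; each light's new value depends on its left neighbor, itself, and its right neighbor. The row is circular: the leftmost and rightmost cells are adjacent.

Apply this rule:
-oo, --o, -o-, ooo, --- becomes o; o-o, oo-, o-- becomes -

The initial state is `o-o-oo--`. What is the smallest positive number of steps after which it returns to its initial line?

o-o-o--o
--o-o-oo
-oo-o-o-
oo--o-o-
o--oo-o-
o-oo--o-
o-o--oo-
o-o-oo--

8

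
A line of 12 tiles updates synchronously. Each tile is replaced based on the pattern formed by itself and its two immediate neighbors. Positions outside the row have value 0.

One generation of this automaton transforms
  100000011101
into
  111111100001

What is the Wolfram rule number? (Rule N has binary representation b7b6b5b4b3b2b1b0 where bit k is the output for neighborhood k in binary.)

23

position 8: 111 → 0  (bit 7 = 0)
position 9: 110 → 0  (bit 6 = 0)
position 10: 101 → 0  (bit 5 = 0)
position 1: 100 → 1  (bit 4 = 1)
position 7: 011 → 0  (bit 3 = 0)
position 0: 010 → 1  (bit 2 = 1)
position 6: 001 → 1  (bit 1 = 1)
position 2: 000 → 1  (bit 0 = 1)
bits b7..b0 = 00010111 = 23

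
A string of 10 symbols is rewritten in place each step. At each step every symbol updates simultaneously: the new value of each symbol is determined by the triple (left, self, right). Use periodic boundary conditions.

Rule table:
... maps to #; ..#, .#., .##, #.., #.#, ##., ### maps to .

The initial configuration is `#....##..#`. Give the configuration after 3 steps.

..##......

..##......
#....#####
..##......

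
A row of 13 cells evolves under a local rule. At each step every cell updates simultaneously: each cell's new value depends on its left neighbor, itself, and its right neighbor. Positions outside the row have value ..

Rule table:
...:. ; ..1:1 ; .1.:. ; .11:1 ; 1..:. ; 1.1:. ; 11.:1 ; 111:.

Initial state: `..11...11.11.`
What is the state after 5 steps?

11.11.1.11.1.

step 1: .111..111.11.
step 2: 11.1.11.1.11.
step 3: 11...11...11.
step 4: 11..111..111.
step 5: 11.11.1.11.1.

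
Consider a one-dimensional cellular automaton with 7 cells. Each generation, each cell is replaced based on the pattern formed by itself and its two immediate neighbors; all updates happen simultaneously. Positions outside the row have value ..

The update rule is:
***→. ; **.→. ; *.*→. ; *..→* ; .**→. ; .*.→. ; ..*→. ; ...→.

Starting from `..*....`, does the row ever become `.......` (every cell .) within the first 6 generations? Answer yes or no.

yes

...*...
....*..
.....*.
......*
.......
all cells are . at generation 5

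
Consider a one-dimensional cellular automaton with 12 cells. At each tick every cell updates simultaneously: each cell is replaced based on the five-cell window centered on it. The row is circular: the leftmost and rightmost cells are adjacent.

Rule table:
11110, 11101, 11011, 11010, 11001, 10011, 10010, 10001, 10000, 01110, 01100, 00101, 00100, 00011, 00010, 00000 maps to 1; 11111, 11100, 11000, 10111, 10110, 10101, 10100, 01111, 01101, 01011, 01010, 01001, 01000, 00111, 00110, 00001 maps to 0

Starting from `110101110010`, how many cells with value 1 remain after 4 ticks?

tick 1: 001000101110
tick 2: 111011100100
tick 3: 011101011101
tick 4: 001110001110
count of 1: 6

6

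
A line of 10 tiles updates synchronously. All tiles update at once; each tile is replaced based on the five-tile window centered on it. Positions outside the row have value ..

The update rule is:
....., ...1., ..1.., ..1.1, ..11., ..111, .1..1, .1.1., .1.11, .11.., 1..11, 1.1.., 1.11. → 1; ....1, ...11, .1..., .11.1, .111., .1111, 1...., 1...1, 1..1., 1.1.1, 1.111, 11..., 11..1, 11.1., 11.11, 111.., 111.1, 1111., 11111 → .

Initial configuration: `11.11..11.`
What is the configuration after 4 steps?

1..1..1...

1..11.111.
1111......
1.....1111
1..1..1...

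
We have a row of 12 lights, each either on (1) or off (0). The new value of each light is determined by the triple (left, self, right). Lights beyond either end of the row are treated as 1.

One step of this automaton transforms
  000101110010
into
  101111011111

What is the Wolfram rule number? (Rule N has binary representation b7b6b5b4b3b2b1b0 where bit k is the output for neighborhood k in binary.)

126

position 6: 111 → 0  (bit 7 = 0)
position 7: 110 → 1  (bit 6 = 1)
position 4: 101 → 1  (bit 5 = 1)
position 0: 100 → 1  (bit 4 = 1)
position 5: 011 → 1  (bit 3 = 1)
position 3: 010 → 1  (bit 2 = 1)
position 2: 001 → 1  (bit 1 = 1)
position 1: 000 → 0  (bit 0 = 0)
bits b7..b0 = 01111110 = 126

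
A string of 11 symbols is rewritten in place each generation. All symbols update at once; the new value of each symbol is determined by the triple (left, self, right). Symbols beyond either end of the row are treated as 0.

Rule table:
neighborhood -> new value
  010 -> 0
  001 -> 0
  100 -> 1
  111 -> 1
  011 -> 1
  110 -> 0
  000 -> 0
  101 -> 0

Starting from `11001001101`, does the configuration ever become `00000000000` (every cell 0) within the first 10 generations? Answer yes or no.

yes

10100101000
00010000100
00001000010
00000100001
00000010000
00000001000
00000000100
00000000010
00000000001
00000000000
all cells are 0 at generation 10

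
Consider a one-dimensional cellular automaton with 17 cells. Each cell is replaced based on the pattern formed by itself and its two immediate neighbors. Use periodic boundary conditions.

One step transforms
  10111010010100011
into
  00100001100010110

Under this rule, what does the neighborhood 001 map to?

1

At position 8 the neighborhood is 001; the next row has 1 there.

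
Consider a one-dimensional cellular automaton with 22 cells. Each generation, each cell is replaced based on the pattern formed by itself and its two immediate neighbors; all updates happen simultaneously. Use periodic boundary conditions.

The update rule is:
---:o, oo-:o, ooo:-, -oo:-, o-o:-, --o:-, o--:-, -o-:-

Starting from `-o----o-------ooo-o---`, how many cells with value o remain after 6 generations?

12

---oo---ooooo---o---oo
-o--o-o-----o-o---o--o
--------ooo-----o-----
ooooooo---o-ooo---oooo
------o-o-----o-o-----
ooooo-----ooo-----oooo
count of o: 12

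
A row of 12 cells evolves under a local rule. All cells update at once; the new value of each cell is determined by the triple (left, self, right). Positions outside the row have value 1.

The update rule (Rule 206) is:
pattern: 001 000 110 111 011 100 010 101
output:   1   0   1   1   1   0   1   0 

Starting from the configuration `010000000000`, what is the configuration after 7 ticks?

tick 1: 010000000001
tick 2: 010000000011
tick 3: 010000000111
tick 4: 010000001111
tick 5: 010000011111
tick 6: 010000111111
tick 7: 010001111111

010001111111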